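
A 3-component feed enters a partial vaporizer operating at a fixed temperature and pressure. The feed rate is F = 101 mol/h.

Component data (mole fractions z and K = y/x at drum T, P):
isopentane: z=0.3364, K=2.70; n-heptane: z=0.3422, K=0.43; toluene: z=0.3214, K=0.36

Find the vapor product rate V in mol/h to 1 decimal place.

V = 16.8 mol/h

Rachford–Rice: g(V/F) = Σ zᵢ(Kᵢ−1)/(1+V/F(Kᵢ−1)) = 0.
Feasibility: ΣzᵢKᵢ = 1.1711, Σzᵢ/Kᵢ = 1.8132 — both > 1, two phases present.
Iterate (Newton) starting at V/F = 0.51:
  V/F = 0.5100: g = -0.27405, g' = -0.7900 → V/F = 0.1631
  V/F = 0.1631: g = 0.00301, g' = -0.8952 → V/F = 0.1665
Converged at V/F = 0.1665.
Then V = V/F·F = 0.1665·101 = 16.8 mol/h and L = F − V = 84.2 mol/h.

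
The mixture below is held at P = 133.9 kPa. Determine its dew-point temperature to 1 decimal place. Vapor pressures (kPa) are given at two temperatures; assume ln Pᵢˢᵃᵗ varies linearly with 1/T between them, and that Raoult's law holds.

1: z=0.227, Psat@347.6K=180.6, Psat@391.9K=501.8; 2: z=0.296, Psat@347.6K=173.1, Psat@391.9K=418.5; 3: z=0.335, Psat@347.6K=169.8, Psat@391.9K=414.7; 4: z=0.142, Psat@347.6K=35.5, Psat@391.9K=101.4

T = 355.0 K

Dew-point temperature: Σzᵢ·P/Pᵢˢᵃᵗ(T) = 1. Interpolate ln Pᵢˢᵃᵗ = aᵢ + bᵢ/T.
  T = 347.6 K: ΣzᵢP/Pᵢˢᵃᵗ = 1.1970
  T = 391.9 K: ΣzᵢP/Pᵢˢᵃᵗ = 0.4510
  T = 369.8 K: ΣzᵢP/Pᵢˢᵃᵗ = 0.7122
  T = 358.7 K: ΣzᵢP/Pᵢˢᵃᵗ = 0.9158
  T = 353.1 K: ΣzᵢP/Pᵢˢᵃᵗ = 1.0460
  T = 355.9 K: ΣzᵢP/Pᵢˢᵃᵗ = 0.9782
Interpolating between 353.1 K and 355.9 K gives T ≈ 355.0 K.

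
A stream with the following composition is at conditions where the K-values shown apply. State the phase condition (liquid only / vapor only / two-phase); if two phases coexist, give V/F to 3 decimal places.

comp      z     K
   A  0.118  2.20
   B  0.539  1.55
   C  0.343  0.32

two-phase, V/F = 0.437

ΣzᵢKᵢ = 1.205; Σzᵢ/Kᵢ = 1.473.
Both exceed 1, so a two-phase solution exists.
Rachford–Rice: g(ψ) = Σ zᵢ(Kᵢ−1)/(1+ψ(Kᵢ−1)) = 0.
Iterate (Newton) starting at ψ = 0.31:
  ψ = 0.310: g = 0.0609, g' = -0.464 → ψ = 0.441
  ψ = 0.441: g = -0.0021, g' = -0.502 → ψ = 0.437
Converged at ψ = 0.437.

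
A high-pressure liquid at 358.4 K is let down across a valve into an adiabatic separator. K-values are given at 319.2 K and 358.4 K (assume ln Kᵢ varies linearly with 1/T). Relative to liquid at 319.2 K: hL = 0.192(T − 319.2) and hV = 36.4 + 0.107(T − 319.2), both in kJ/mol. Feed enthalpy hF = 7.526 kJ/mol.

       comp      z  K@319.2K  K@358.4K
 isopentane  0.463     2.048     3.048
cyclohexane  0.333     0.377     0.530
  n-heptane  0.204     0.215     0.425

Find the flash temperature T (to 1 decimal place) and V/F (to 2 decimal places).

Adiabatic flash: solve Rachford–Rice at each trial T, then check hF = ψ·hV(T) + (1−ψ)·hL(T).
  T = 319.2 K: K = (2.048, 0.377, 0.215), RR gives ψ = 0.163, H_out = 5.927 kJ/mol
  T = 358.4 K: K = (3.048, 0.530, 0.425), RR gives ψ = 0.641, H_out = 28.734 kJ/mol
  T = 338.8 K: K = (2.527, 0.451, 0.308), RR gives ψ = 0.413, H_out = 18.104 kJ/mol
  T = 329.0 K: K = (2.282, 0.414, 0.259), RR gives ψ = 0.297, H_out = 12.428 kJ/mol
  T = 324.1 K: K = (2.164, 0.395, 0.236), RR gives ψ = 0.233, H_out = 9.319 kJ/mol
  T = 321.6 K: K = (2.104, 0.386, 0.225), RR gives ψ = 0.198, H_out = 7.630 kJ/mol
  T = 320.4 K: K = (2.076, 0.381, 0.220), RR gives ψ = 0.181, H_out = 6.790 kJ/mol
  T = 321.0 K: K = (2.090, 0.384, 0.223), RR gives ψ = 0.189, H_out = 7.213 kJ/mol
  T = 321.3 K: K = (2.097, 0.385, 0.224), RR gives ψ = 0.194, H_out = 7.422 kJ/mol
  T = 321.5 K: K = (2.102, 0.385, 0.225), RR gives ψ = 0.197, H_out = 7.561 kJ/mol
Linear interpolation between T = 321.3 (H_out = 7.422) and T = 321.5 (H_out = 7.561) on hF = 7.526 gives T ≈ 321.4 K, at which ψ = 0.20.

T = 321.4 K, V/F = 0.20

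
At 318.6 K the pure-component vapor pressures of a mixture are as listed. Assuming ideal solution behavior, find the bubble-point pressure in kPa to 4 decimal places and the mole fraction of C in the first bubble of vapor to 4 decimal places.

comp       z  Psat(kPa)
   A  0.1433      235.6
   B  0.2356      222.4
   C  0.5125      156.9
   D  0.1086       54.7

Pbub = 172.5106 kPa, y_C = 0.4661

At the bubble point ψ → 0, so ΣzᵢKᵢ = 1 with Kᵢ = Pᵢˢᵃᵗ/P ⇒ P = ΣzᵢPᵢˢᵃᵗ.
P = 0.1433·235.6 + 0.2356·222.4 + 0.5125·156.9 + 0.1086·54.7 = 172.5106 kPa
yᵢ = zᵢPᵢˢᵃᵗ/P ⇒ y_C = 0.5125·156.9/172.5106 = 0.4661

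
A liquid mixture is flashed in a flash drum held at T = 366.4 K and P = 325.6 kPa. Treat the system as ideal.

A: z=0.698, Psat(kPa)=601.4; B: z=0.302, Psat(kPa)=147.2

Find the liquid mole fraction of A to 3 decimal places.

x_A = 0.393

Raoult's law: Kᵢ = Pᵢˢᵃᵗ/P = Pᵢˢᵃᵗ/325.6.
  K_A = 601.4/325.6 = 1.84705, K_B = 147.2/325.6 = 0.45209
Rachford–Rice: g(ψ) = Σ zᵢ(Kᵢ−1)/(1+ψ(Kᵢ−1)) = 0.
Check two-phase: ΣzᵢKᵢ = 1.426 > 1 and Σzᵢ/Kᵢ = 1.046 > 1, so g(0) = 0.426 > 0 and g(1) = -0.046 < 0.
Binary case is linear: z₁(K₁−1)(1+ψ(K₂−1)) + z₂(K₂−1)(1+ψ(K₁−1)) = 0
⇒ ψ = [z₁(K₁−1)+z₂(K₂−1)] / [−(K₁−1)(K₂−1)] = 0.4258/0.4641 = 0.917
Compositions from xᵢ = zᵢ/(1+ψ(Kᵢ−1)), yᵢ = Kᵢxᵢ:
  A: x = 0.393, y = 0.725
  B: x = 0.607, y = 0.275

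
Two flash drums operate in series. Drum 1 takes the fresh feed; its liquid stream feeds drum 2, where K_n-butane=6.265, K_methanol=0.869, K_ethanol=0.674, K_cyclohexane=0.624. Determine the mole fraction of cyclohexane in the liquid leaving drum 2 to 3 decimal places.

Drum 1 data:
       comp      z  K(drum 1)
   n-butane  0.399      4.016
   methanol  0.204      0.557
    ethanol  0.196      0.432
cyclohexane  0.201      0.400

Drum 1:
Newton iteration, ψ₁⁰ = 0.46:
  ψ₁ = 0.460: g = 0.0733, g' = -0.954 → ψ₁ = 0.537
  ψ₁ = 0.537: g = 0.0028, g' = -0.886 → ψ₁ = 0.540
Converged at ψ₁ = 0.540.
Drum-1 compositions:
  n-butane: x = 0.152, y = 0.610
  methanol: x = 0.268, y = 0.149
  ethanol: x = 0.283, y = 0.122
  cyclohexane: x = 0.297, y = 0.119
Drum-2 feed = drum-1 liquid: z₂ = (0.1518, 0.2682, 0.2827, 0.2973).
Drum 2:
Material balance + equilibrium reduce to Σ zᵢ(Kᵢ−1)/(1+ψ₂(Kᵢ−1)) = 0.
g(0) = ΣzᵢKᵢ − 1 = 0.560 and g(1) = 1 − Σzᵢ/Kᵢ = -0.229, so a root lies in (0, 1).
Iterate (Newton) starting at ψ₂ = 0.7:
  ψ₂ = 0.700: g = -0.1393, g' = -0.325 → ψ₂ = 0.272
  ψ₂ = 0.272: g = 0.0668, g' = -0.806 → ψ₂ = 0.355
  ψ₂ = 0.355: g = 0.0087, g' = -0.611 → ψ₂ = 0.369
Converged at ψ₂ = 0.369.
  n-butane: x = 0.052, y = 0.323
  methanol: x = 0.282, y = 0.245
  ethanol: x = 0.321, y = 0.217
  cyclohexane: x = 0.345, y = 0.215

x_cyclohexane (drum 2) = 0.345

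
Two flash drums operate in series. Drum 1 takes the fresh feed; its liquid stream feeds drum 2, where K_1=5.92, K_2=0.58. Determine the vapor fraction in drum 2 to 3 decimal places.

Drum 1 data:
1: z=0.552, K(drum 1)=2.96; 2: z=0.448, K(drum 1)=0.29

V/F (drum 2) = 0.484

Drum 1:
Rachford–Rice: g(ψ₁) = Σ zᵢ(Kᵢ−1)/(1+ψ₁(Kᵢ−1)) = 0.
Check two-phase: ΣzᵢKᵢ = 1.764 > 1 and Σzᵢ/Kᵢ = 1.731 > 1, so g(0) = 0.764 > 0 and g(1) = -0.731 < 0.
Newton iteration, ψ₁⁰ = 0.5:
  ψ₁ = 0.500: g = 0.0533, g' = -1.084 → ψ₁ = 0.549
Converged at ψ₁ = 0.549.
Drum-1 compositions:
  1: x = 0.266, y = 0.787
  2: x = 0.734, y = 0.213
Drum-2 feed = drum-1 liquid: z₂ = (0.2659, 0.7341).
Drum 2:
Newton–Raphson from ψ₂ = 0.54:
  ψ₂ = 0.540: g = -0.0410, g' = -0.698 → ψ₂ = 0.481
  ψ₂ = 0.481: g = 0.0020, g' = -0.771 → ψ₂ = 0.484
Converged at ψ₂ = 0.484.
  1: x = 0.079, y = 0.466
  2: x = 0.921, y = 0.534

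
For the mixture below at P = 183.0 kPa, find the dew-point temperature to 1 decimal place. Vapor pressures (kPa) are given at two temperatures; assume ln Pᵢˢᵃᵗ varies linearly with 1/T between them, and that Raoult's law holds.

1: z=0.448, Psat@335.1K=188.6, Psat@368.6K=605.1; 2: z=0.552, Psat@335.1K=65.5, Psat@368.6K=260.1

T = 351.5 K

Dew-point temperature: Σzᵢ·P/Pᵢˢᵃᵗ(T) = 1. Interpolate ln Pᵢˢᵃᵗ = aᵢ + bᵢ/T.
  T = 335.1 K: ΣzᵢP/Pᵢˢᵃᵗ = 1.9769
  T = 368.6 K: ΣzᵢP/Pᵢˢᵃᵗ = 0.5239
  T = 351.9 K: ΣzᵢP/Pᵢˢᵃᵗ = 0.9830
  T = 343.5 K: ΣzᵢP/Pᵢˢᵃᵗ = 1.3818
  T = 347.7 K: ΣzᵢP/Pᵢˢᵃᵗ = 1.1630
  T = 349.8 K: ΣzᵢP/Pᵢˢᵃᵗ = 1.0687
Interpolating between 349.8 K and 351.9 K gives T ≈ 351.5 K.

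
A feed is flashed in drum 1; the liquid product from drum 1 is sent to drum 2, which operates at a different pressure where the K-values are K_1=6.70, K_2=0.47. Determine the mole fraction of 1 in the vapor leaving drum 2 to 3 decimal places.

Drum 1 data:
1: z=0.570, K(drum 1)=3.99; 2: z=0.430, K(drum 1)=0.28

y_1 (drum 2) = 0.570

Drum 1:
Newton iteration, ψ₁⁰ = 0.5:
  ψ₁ = 0.500: g = 0.1993, g' = -1.363 → ψ₁ = 0.646
  ψ₁ = 0.646: g = 0.0022, g' = -1.372 → ψ₁ = 0.648
Converged at ψ₁ = 0.648.
Drum-1 compositions:
  1: x = 0.194, y = 0.774
  2: x = 0.806, y = 0.226
Drum-2 feed = drum-1 liquid: z₂ = (0.1941, 0.8059).
Drum 2:
Binary case is linear: z₁(K₁−1)(1+ψ₂(K₂−1)) + z₂(K₂−1)(1+ψ₂(K₁−1)) = 0
⇒ ψ₂ = [z₁(K₁−1)+z₂(K₂−1)] / [−(K₁−1)(K₂−1)] = 0.6791/3.0210 = 0.225
  1: x = 0.085, y = 0.570
  2: x = 0.915, y = 0.430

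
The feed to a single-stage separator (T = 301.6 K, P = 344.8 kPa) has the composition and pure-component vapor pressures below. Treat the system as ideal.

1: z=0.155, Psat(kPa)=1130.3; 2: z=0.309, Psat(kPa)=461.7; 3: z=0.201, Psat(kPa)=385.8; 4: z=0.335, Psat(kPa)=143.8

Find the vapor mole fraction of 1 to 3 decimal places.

Raoult's law: Kᵢ = Pᵢˢᵃᵗ/P = Pᵢˢᵃᵗ/344.8.
  K_1 = 1130.3/344.8 = 3.27813, K_2 = 461.7/344.8 = 1.33904, K_3 = 385.8/344.8 = 1.11891, K_4 = 143.8/344.8 = 0.41705
Material balance + equilibrium reduce to Σ zᵢ(Kᵢ−1)/(1+β(Kᵢ−1)) = 0.
Check two-phase: ΣzᵢKᵢ = 1.286 > 1 and Σzᵢ/Kᵢ = 1.261 > 1, so g(0) = 0.286 > 0 and g(1) = -0.261 < 0.
Newton–Raphson from β = 0.63:
  β = 0.630: g = -0.0551, g' = -0.447 → β = 0.507
  β = 0.507: g = -0.0013, g' = -0.431 → β = 0.504
Converged at β = 0.504.
Compositions from xᵢ = zᵢ/(1+β(Kᵢ−1)), yᵢ = Kᵢxᵢ:
  1: x = 0.072, y = 0.237
  2: x = 0.264, y = 0.353
  3: x = 0.190, y = 0.212
  4: x = 0.474, y = 0.198

y_1 = 0.237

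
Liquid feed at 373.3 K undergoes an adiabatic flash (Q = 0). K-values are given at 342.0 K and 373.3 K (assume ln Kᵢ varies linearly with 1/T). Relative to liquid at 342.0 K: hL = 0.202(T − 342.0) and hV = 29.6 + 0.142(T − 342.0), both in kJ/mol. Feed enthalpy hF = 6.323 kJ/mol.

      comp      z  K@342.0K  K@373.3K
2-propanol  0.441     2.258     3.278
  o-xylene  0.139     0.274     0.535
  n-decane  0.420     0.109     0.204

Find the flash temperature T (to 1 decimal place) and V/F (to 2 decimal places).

T = 349.9 K, V/F = 0.16

Adiabatic flash: solve Rachford–Rice at each trial T, then check hF = ψ·hV(T) + (1−ψ)·hL(T).
  T = 342.0 K: K = (2.258, 0.274, 0.109), RR gives ψ = 0.074, H_out = 2.198 kJ/mol
  T = 373.3 K: K = (3.278, 0.535, 0.204), RR gives ψ = 0.365, H_out = 16.429 kJ/mol
  T = 357.6 K: K = (2.741, 0.388, 0.151), RR gives ψ = 0.235, H_out = 9.891 kJ/mol
  T = 349.8 K: K = (2.493, 0.327, 0.129), RR gives ψ = 0.161, H_out = 6.277 kJ/mol
  T = 353.7 K: K = (2.616, 0.357, 0.140), RR gives ψ = 0.200, H_out = 8.129 kJ/mol
  T = 351.8 K: K = (2.556, 0.342, 0.134), RR gives ψ = 0.181, H_out = 7.239 kJ/mol
Linear interpolation between T = 349.8 (H_out = 6.277) and T = 351.8 (H_out = 7.239) on hF = 6.323 gives T ≈ 349.9 K, at which ψ = 0.16.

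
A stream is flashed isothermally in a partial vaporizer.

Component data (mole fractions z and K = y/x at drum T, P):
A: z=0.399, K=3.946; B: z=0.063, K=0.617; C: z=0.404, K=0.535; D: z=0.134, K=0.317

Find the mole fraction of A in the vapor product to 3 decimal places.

y_A = 0.586

Material balance + equilibrium reduce to Σ zᵢ(Kᵢ−1)/(1+V/F(Kᵢ−1)) = 0.
g(0) = ΣzᵢKᵢ − 1 = 0.872 and g(1) = 1 − Σzᵢ/Kᵢ = -0.381, so a root lies in (0, 1).
Newton–Raphson from V/F = 0.5:
  V/F = 0.500: g = 0.0617, g' = -0.873 → V/F = 0.571
  V/F = 0.571: g = 0.0018, g' = -0.827 → V/F = 0.573
Converged at V/F = 0.573.
Compositions from xᵢ = zᵢ/(1+V/F(Kᵢ−1)), yᵢ = Kᵢxᵢ:
  A: x = 0.148, y = 0.586
  B: x = 0.081, y = 0.050
  C: x = 0.551, y = 0.295
  D: x = 0.220, y = 0.070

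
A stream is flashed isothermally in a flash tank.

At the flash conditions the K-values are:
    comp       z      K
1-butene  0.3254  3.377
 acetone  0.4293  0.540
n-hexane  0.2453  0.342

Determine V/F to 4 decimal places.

Material balance + equilibrium reduce to Σ zᵢ(Kᵢ−1)/(1+V/F(Kᵢ−1)) = 0.
Check two-phase: ΣzᵢKᵢ = 1.4146 > 1 and Σzᵢ/Kᵢ = 1.6086 > 1, so g(0) = 0.4146 > 0 and g(1) = -0.6086 < 0.
Newton–Raphson from V/F = 0.5:
  V/F = 0.5000: g = -0.14359, g' = -0.7730 → V/F = 0.3142
  V/F = 0.3142: g = 0.00843, g' = -0.8954 → V/F = 0.3237
Converged at V/F = 0.3237.

V/F = 0.3237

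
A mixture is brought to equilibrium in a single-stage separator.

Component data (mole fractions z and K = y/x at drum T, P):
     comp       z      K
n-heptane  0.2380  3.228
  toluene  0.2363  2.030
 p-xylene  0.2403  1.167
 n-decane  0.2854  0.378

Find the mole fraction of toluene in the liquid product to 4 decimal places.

Let ψ = V/F and solve Σ zᵢ(Kᵢ−1)/(1+ψ(Kᵢ−1)) = 0.
Check two-phase: ΣzᵢKᵢ = 1.6363 > 1 and Σzᵢ/Kᵢ = 1.1511 > 1, so g(0) = 0.6363 > 0 and g(1) = -0.1511 < 0.
Iterate (Newton) starting at ψ = 0.5:
  ψ = 0.5000: g = 0.19088, g' = -0.6119 → ψ = 0.8120
  ψ = 0.8120: g = -0.00200, g' = -0.6800 → ψ = 0.8090
Converged at ψ = 0.8090.
Compositions from xᵢ = zᵢ/(1+ψ(Kᵢ−1)), yᵢ = Kᵢxᵢ:
  n-heptane: x = 0.0849, y = 0.2741
  toluene: x = 0.1289, y = 0.2617
  p-xylene: x = 0.2117, y = 0.2471
  n-decane: x = 0.5745, y = 0.2172

x_toluene = 0.1289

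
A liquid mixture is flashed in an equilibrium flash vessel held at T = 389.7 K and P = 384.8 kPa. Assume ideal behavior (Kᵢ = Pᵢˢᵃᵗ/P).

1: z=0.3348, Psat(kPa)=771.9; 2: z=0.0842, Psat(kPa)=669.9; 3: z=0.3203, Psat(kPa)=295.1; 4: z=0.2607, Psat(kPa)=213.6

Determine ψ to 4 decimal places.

ψ = 0.6300

Raoult's law: Kᵢ = Pᵢˢᵃᵗ/P = Pᵢˢᵃᵗ/384.8.
  K_1 = 771.9/384.8 = 2.005977, K_2 = 669.9/384.8 = 1.740904, K_3 = 295.1/384.8 = 0.766892, K_4 = 213.6/384.8 = 0.555094
Rachford–Rice: g(ψ) = Σ zᵢ(Kᵢ−1)/(1+ψ(Kᵢ−1)) = 0.
Feasibility: ΣzᵢKᵢ = 1.2085, Σzᵢ/Kᵢ = 1.1026 — both > 1, two phases present.
Newton–Raphson from ψ = 0.54:
  ψ = 0.5400: g = 0.02472, g' = -0.2780 → ψ = 0.6289
  ψ = 0.6289: g = 0.00030, g' = -0.2720 → ψ = 0.6300
Converged at ψ = 0.6300.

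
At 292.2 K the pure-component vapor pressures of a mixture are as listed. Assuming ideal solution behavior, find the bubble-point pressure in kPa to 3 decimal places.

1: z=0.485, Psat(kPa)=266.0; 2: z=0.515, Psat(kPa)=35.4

At the bubble point ψ → 0, so ΣzᵢKᵢ = 1 with Kᵢ = Pᵢˢᵃᵗ/P ⇒ P = ΣzᵢPᵢˢᵃᵗ.
P = 0.485·266.0 + 0.515·35.4 = 147.241 kPa

Pbub = 147.241 kPa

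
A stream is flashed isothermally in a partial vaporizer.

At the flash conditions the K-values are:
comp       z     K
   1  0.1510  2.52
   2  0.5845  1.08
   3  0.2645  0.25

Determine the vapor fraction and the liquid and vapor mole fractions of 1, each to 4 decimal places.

ψ = 0.1728, x_1 = 0.1196, y_1 = 0.3014

Rachford–Rice: g(ψ) = Σ zᵢ(Kᵢ−1)/(1+ψ(Kᵢ−1)) = 0.
Feasibility: ΣzᵢKᵢ = 1.0779, Σzᵢ/Kᵢ = 1.6591 — both > 1, two phases present.
Newton–Raphson from ψ = 0.4:
  ψ = 0.4000: g = -0.09535, g' = -0.4421 → ψ = 0.1843
  ψ = 0.1843: g = -0.00483, g' = -0.4169 → ψ = 0.1727
  ψ = 0.1727: g = 0.00001, g' = -0.4189 → ψ = 0.1728
Converged at ψ = 0.1728.
Compositions from xᵢ = zᵢ/(1+ψ(Kᵢ−1)), yᵢ = Kᵢxᵢ:
  1: x = 0.1196, y = 0.3014
  2: x = 0.5765, y = 0.6227
  3: x = 0.3039, y = 0.0760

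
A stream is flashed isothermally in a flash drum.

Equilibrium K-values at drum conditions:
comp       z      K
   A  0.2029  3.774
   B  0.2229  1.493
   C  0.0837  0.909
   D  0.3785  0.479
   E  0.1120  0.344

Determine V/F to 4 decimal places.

Rachford–Rice: g(V/F) = Σ zᵢ(Kᵢ−1)/(1+V/F(Kᵢ−1)) = 0.
g(0) = ΣzᵢKᵢ − 1 = 0.3944 and g(1) = 1 − Σzᵢ/Kᵢ = -0.4109, so a root lies in (0, 1).
Iterate (Newton) starting at V/F = 0.5:
  V/F = 0.5000: g = -0.06002, g' = -0.6043 → V/F = 0.4007
  V/F = 0.4007: g = 0.00154, g' = -0.6415 → V/F = 0.4031
Converged at V/F = 0.4031.

V/F = 0.4031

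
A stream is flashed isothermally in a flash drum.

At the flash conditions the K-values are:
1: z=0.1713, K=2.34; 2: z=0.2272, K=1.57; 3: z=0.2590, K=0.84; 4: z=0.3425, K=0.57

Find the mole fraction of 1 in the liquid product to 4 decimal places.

x_1 = 0.1009

Let β = V/F and solve Σ zᵢ(Kᵢ−1)/(1+β(Kᵢ−1)) = 0.
Check two-phase: ΣzᵢKᵢ = 1.1703 > 1 and Σzᵢ/Kᵢ = 1.1271 > 1, so g(0) = 0.1703 > 0 and g(1) = -0.1271 < 0.
Iterate (Newton) starting at β = 0.5:
  β = 0.5000: g = 0.00558, g' = -0.2656 → β = 0.5210
  β = 0.5210: g = 0.00002, g' = -0.2636 → β = 0.5211
Converged at β = 0.5211.
Compositions from xᵢ = zᵢ/(1+β(Kᵢ−1)), yᵢ = Kᵢxᵢ:
  1: x = 0.1009, y = 0.2360
  2: x = 0.1752, y = 0.2750
  3: x = 0.2826, y = 0.2373
  4: x = 0.4414, y = 0.2516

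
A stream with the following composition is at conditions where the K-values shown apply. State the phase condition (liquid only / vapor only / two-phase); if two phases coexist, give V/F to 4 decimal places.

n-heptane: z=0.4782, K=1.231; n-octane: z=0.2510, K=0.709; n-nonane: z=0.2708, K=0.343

liquid only

ΣzᵢKᵢ = 0.8595; Σzᵢ/Kᵢ = 1.5320.
Since ΣzᵢKᵢ < 1 the mixture is below its bubble point — single liquid phase.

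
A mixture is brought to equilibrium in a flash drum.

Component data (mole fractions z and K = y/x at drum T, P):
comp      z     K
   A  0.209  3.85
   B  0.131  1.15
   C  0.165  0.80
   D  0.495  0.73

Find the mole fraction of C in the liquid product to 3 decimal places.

x_C = 0.194

Material balance + equilibrium reduce to Σ zᵢ(Kᵢ−1)/(1+β(Kᵢ−1)) = 0.
Feasibility: ΣzᵢKᵢ = 1.449, Σzᵢ/Kᵢ = 1.053 — both > 1, two phases present.
Iterate (Newton) starting at β = 0.5:
  β = 0.500: g = 0.0727, g' = -0.348 → β = 0.709
  β = 0.709: g = 0.0111, g' = -0.253 → β = 0.753
  β = 0.753: g = 0.0003, g' = -0.240 → β = 0.755
Converged at β = 0.755.
Compositions from xᵢ = zᵢ/(1+β(Kᵢ−1)), yᵢ = Kᵢxᵢ:
  A: x = 0.066, y = 0.255
  B: x = 0.118, y = 0.135
  C: x = 0.194, y = 0.155
  D: x = 0.622, y = 0.454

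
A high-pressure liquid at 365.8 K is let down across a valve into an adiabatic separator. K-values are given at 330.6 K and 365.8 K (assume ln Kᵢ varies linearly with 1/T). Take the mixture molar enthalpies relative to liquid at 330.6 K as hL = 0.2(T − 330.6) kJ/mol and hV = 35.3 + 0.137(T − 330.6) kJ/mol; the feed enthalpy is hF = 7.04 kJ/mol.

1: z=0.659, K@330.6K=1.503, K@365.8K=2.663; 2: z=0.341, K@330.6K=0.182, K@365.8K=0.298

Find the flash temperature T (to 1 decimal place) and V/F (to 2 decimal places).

Adiabatic flash: solve Rachford–Rice at each trial T, then check hF = ψ·hV(T) + (1−ψ)·hL(T).
  T = 330.6 K: K = (1.503, 0.182), RR gives ψ = 0.128, H_out = 4.507 kJ/mol
  T = 365.8 K: K = (2.663, 0.298), RR gives ψ = 0.734, H_out = 31.312 kJ/mol
  T = 348.2 K: K = (2.030, 0.236), RR gives ψ = 0.531, H_out = 21.682 kJ/mol
  T = 339.4 K: K = (1.753, 0.208), RR gives ψ = 0.379, H_out = 14.940 kJ/mol
  T = 335.0 K: K = (1.625, 0.195), RR gives ψ = 0.273, H_out = 10.432 kJ/mol
  T = 332.8 K: K = (1.563, 0.188), RR gives ψ = 0.206, H_out = 7.698 kJ/mol
Linear interpolation between T = 330.6 (H_out = 4.507) and T = 332.8 (H_out = 7.698) on hF = 7.04 gives T ≈ 332.3 K, at which ψ = 0.19.

T = 332.3 K, V/F = 0.19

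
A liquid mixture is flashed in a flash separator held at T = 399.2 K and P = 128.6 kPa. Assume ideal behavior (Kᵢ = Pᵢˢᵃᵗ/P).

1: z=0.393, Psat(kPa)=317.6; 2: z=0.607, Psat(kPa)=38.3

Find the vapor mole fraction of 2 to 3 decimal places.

y_2 = 0.202

Raoult's law: Kᵢ = Pᵢˢᵃᵗ/P = Pᵢˢᵃᵗ/128.6.
  K_1 = 317.6/128.6 = 2.46967, K_2 = 38.3/128.6 = 0.29782
Material balance + equilibrium reduce to Σ zᵢ(Kᵢ−1)/(1+V/F(Kᵢ−1)) = 0.
g(0) = ΣzᵢKᵢ − 1 = 0.151 and g(1) = 1 − Σzᵢ/Kᵢ = -1.197, so a root lies in (0, 1).
Binary case is linear: z₁(K₁−1)(1+V/F(K₂−1)) + z₂(K₂−1)(1+V/F(K₁−1)) = 0
⇒ V/F = [z₁(K₁−1)+z₂(K₂−1)] / [−(K₁−1)(K₂−1)] = 0.1514/1.0320 = 0.147
Compositions from xᵢ = zᵢ/(1+V/F(Kᵢ−1)), yᵢ = Kᵢxᵢ:
  1: x = 0.323, y = 0.798
  2: x = 0.677, y = 0.202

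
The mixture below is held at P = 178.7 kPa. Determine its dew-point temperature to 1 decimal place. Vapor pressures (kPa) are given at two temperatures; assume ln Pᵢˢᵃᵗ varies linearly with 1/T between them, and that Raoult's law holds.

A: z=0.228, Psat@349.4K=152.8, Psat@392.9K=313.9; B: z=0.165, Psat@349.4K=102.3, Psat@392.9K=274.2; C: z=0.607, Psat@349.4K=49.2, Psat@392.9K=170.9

Dew-point temperature: Σzᵢ·P/Pᵢˢᵃᵗ(T) = 1. Interpolate ln Pᵢˢᵃᵗ = aᵢ + bᵢ/T.
  T = 349.4 K: ΣzᵢP/Pᵢˢᵃᵗ = 2.7596
  T = 392.9 K: ΣzᵢP/Pᵢˢᵃᵗ = 0.8720
  T = 371.1 K: ΣzᵢP/Pᵢˢᵃᵗ = 1.4957
  T = 382.0 K: ΣzᵢP/Pᵢˢᵃᵗ = 1.1322
  T = 387.4 K: ΣzᵢP/Pᵢˢᵃᵗ = 0.9928
  T = 384.7 K: ΣzᵢP/Pᵢˢᵃᵗ = 1.0597
Interpolating between 384.7 K and 387.4 K gives T ≈ 387.1 K.

T = 387.1 K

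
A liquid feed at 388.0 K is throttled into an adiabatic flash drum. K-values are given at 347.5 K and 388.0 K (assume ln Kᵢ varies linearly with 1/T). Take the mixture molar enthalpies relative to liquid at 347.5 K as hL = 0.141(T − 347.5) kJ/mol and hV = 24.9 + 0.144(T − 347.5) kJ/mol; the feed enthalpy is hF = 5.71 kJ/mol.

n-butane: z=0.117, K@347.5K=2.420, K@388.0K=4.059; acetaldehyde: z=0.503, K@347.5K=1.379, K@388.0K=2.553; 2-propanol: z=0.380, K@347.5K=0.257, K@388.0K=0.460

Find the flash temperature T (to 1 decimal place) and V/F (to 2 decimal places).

Adiabatic flash: solve Rachford–Rice at each trial T, then check hF = ψ·hV(T) + (1−ψ)·hL(T).
  T = 347.5 K: K = (2.420, 1.379, 0.257), RR gives ψ = 0.149, H_out = 3.714 kJ/mol
  T = 388.0 K: K = (4.059, 2.553, 0.460), RR gives ψ = 0.931, H_out = 28.996 kJ/mol
  T = 367.8 K: K = (3.181, 1.910, 0.350), RR gives ψ = 0.602, H_out = 17.884 kJ/mol
  T = 357.6 K: K = (2.783, 1.629, 0.301), RR gives ψ = 0.409, H_out = 11.631 kJ/mol
  T = 352.6 K: K = (2.600, 1.502, 0.279), RR gives ψ = 0.293, H_out = 8.015 kJ/mol
  T = 350.1 K: K = (2.511, 1.441, 0.268), RR gives ψ = 0.226, H_out = 5.997 kJ/mol
  T = 348.8 K: K = (2.465, 1.410, 0.262), RR gives ψ = 0.189, H_out = 4.880 kJ/mol
Linear interpolation between T = 348.8 (H_out = 4.880) and T = 350.1 (H_out = 5.997) on hF = 5.71 gives T ≈ 349.8 K, at which ψ = 0.22.

T = 349.8 K, V/F = 0.22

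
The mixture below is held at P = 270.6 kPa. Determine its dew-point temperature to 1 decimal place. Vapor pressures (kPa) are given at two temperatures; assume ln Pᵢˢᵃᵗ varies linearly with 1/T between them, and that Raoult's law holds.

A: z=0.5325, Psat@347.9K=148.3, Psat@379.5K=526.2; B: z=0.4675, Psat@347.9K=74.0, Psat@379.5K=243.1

Dew-point temperature: Σzᵢ·P/Pᵢˢᵃᵗ(T) = 1. Interpolate ln Pᵢˢᵃᵗ = aᵢ + bᵢ/T.
  T = 347.9 K: ΣzᵢP/Pᵢˢᵃᵗ = 2.6812
  T = 379.5 K: ΣzᵢP/Pᵢˢᵃᵗ = 0.7942
  T = 363.7 K: ΣzᵢP/Pᵢˢᵃᵗ = 1.4210
  T = 371.6 K: ΣzᵢP/Pᵢˢᵃᵗ = 1.0558
  T = 375.6 K: ΣzᵢP/Pᵢˢᵃᵗ = 0.9127
  T = 373.6 K: ΣzᵢP/Pᵢˢᵃᵗ = 0.9812
Interpolating between 371.6 K and 373.6 K gives T ≈ 373.1 K.

T = 373.1 K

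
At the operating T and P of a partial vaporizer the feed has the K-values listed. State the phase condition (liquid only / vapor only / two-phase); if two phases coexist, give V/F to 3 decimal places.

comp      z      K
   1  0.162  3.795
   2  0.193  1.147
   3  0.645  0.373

ΣzᵢKᵢ = 1.077; Σzᵢ/Kᵢ = 1.940.
Both exceed 1, so a two-phase solution exists.
Let ψ = V/F and solve Σ zᵢ(Kᵢ−1)/(1+ψ(Kᵢ−1)) = 0.
Newton iteration, ψ⁰ = 0.5:
  ψ = 0.500: g = -0.3738, g' = -0.762 → ψ = 0.009
  ψ = 0.009: g = 0.0628, g' = -1.463 → ψ = 0.052
  ψ = 0.052: g = 0.0051, g' = -1.239 → ψ = 0.056
Converged at ψ = 0.056.

two-phase, V/F = 0.056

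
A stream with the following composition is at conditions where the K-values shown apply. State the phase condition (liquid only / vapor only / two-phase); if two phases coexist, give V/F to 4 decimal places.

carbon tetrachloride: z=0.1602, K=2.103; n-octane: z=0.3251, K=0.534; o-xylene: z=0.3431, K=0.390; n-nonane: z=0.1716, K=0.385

ΣzᵢKᵢ = 0.7104; Σzᵢ/Kᵢ = 2.0104.
Since ΣzᵢKᵢ < 1 the mixture is below its bubble point — single liquid phase.

liquid only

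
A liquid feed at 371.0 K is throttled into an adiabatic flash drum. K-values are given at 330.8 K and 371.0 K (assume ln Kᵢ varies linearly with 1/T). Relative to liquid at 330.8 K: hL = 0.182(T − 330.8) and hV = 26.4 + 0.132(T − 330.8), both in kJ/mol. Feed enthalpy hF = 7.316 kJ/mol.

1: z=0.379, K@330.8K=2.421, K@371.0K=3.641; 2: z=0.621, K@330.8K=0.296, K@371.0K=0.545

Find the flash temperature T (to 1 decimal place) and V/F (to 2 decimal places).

T = 340.5 K, V/F = 0.21

Adiabatic flash: solve Rachford–Rice at each trial T, then check hF = ψ·hV(T) + (1−ψ)·hL(T).
  T = 330.8 K: K = (2.421, 0.296), RR gives ψ = 0.101, H_out = 2.675 kJ/mol
  T = 371.0 K: K = (3.641, 0.545), RR gives ψ = 0.598, H_out = 21.897 kJ/mol
  T = 350.9 K: K = (3.004, 0.409), RR gives ψ = 0.331, H_out = 12.066 kJ/mol
  T = 340.9 K: K = (2.707, 0.350), RR gives ψ = 0.219, H_out = 7.510 kJ/mol
  T = 335.9 K: K = (2.563, 0.322), RR gives ψ = 0.162, H_out = 5.168 kJ/mol
  T = 338.4 K: K = (2.635, 0.336), RR gives ψ = 0.191, H_out = 6.348 kJ/mol
  T = 339.6 K: K = (2.669, 0.343), RR gives ψ = 0.204, H_out = 6.908 kJ/mol
Linear interpolation between T = 339.6 (H_out = 6.908) and T = 340.9 (H_out = 7.510) on hF = 7.316 gives T ≈ 340.5 K, at which ψ = 0.21.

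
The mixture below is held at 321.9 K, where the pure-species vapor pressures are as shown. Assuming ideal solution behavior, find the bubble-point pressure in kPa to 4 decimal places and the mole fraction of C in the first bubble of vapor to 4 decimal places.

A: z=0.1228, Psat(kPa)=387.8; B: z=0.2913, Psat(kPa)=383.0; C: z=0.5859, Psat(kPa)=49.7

At the bubble point ψ → 0, so ΣzᵢKᵢ = 1 with Kᵢ = Pᵢˢᵃᵗ/P ⇒ P = ΣzᵢPᵢˢᵃᵗ.
P = 0.1228·387.8 + 0.2913·383.0 + 0.5859·49.7 = 188.3090 kPa
yᵢ = zᵢPᵢˢᵃᵗ/P ⇒ y_C = 0.5859·49.7/188.3090 = 0.1546

Pbub = 188.3090 kPa, y_C = 0.1546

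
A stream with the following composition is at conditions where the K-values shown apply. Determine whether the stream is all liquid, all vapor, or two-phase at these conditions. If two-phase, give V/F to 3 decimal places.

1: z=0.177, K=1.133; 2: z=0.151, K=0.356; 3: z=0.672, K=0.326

ΣzᵢKᵢ = 0.473; Σzᵢ/Kᵢ = 2.642.
Since ΣzᵢKᵢ < 1 the mixture is below its bubble point — single liquid phase.

all liquid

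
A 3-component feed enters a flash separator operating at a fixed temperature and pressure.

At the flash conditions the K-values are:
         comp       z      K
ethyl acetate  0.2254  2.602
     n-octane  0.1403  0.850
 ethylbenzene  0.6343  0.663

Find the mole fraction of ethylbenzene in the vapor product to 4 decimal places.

Material balance + equilibrium reduce to Σ zᵢ(Kᵢ−1)/(1+V/F(Kᵢ−1)) = 0.
Check two-phase: ΣzᵢKᵢ = 1.1263 > 1 and Σzᵢ/Kᵢ = 1.2084 > 1, so g(0) = 0.1263 > 0 and g(1) = -0.2084 < 0.
Newton–Raphson from V/F = 0.5:
  V/F = 0.5000: g = -0.07933, g' = -0.2862 → V/F = 0.2228
  V/F = 0.2228: g = 0.01321, g' = -0.4017 → V/F = 0.2557
  V/F = 0.2557: g = 0.00035, g' = -0.3808 → V/F = 0.2566
Converged at V/F = 0.2566.
Compositions from xᵢ = zᵢ/(1+V/F(Kᵢ−1)), yᵢ = Kᵢxᵢ:
  ethyl acetate: x = 0.1597, y = 0.4156
  n-octane: x = 0.1459, y = 0.1240
  ethylbenzene: x = 0.6944, y = 0.4604

y_ethylbenzene = 0.4604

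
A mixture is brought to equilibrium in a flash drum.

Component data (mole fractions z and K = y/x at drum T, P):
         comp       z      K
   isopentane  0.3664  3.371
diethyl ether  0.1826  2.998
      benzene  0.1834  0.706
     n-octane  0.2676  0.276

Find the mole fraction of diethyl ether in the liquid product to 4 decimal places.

Let ψ = V/F and solve Σ zᵢ(Kᵢ−1)/(1+ψ(Kᵢ−1)) = 0.
Check two-phase: ΣzᵢKᵢ = 1.9859 > 1 and Σzᵢ/Kᵢ = 1.3989 > 1, so g(0) = 0.9859 > 0 and g(1) = -0.3989 < 0.
Iterate (Newton) starting at ψ = 0.5:
  ψ = 0.5000: g = 0.21312, g' = -0.9800 → ψ = 0.7175
Converged at ψ = 0.7175.
Compositions from xᵢ = zᵢ/(1+ψ(Kᵢ−1)), yᵢ = Kᵢxᵢ:
  isopentane: x = 0.1356, y = 0.4573
  diethyl ether: x = 0.0750, y = 0.2250
  benzene: x = 0.2324, y = 0.1641
  n-octane: x = 0.5569, y = 0.1537

x_diethyl ether = 0.0750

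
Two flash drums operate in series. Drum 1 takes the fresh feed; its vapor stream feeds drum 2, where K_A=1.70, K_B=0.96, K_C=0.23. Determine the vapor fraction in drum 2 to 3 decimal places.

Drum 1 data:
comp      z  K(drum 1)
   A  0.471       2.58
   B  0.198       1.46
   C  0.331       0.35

Drum 1:
Newton–Raphson from ψ₁ = 0.39:
  ψ₁ = 0.390: g = 0.2495, g' = -0.731 → ψ₁ = 0.731
  ψ₁ = 0.731: g = 0.0034, g' = -0.784 → ψ₁ = 0.736
Converged at ψ₁ = 0.736.
Drum-1 compositions:
  A: x = 0.218, y = 0.562
  B: x = 0.148, y = 0.216
  C: x = 0.634, y = 0.222
Drum-2 feed = drum-1 vapor: z₂ = (0.5620, 0.2160, 0.2220).
Drum 2:
Material balance + equilibrium reduce to Σ zᵢ(Kᵢ−1)/(1+ψ₂(Kᵢ−1)) = 0.
Feasibility: ΣzᵢKᵢ = 1.214, Σzᵢ/Kᵢ = 1.521 — both > 1, two phases present.
Newton–Raphson from ψ₂ = 0.51:
  ψ₂ = 0.510: g = -0.0003, g' = -0.507 → ψ₂ = 0.509
Converged at ψ₂ = 0.509.
  A: x = 0.414, y = 0.704
  B: x = 0.220, y = 0.212
  C: x = 0.365, y = 0.084

V/F (drum 2) = 0.509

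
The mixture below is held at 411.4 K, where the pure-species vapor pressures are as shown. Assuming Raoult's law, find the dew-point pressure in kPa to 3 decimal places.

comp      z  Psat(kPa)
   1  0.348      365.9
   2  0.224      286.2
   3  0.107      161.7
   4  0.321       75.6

At the dew point ψ → 1, so Σzᵢ/Kᵢ = 1 with Kᵢ = Pᵢˢᵃᵗ/P ⇒ 1/P = Σzᵢ/Pᵢˢᵃᵗ.
1/P = 0.348/365.9 + 0.224/286.2 + 0.107/161.7 + 0.321/75.6 = 0.006641 ⇒ P = 150.568 kPa

Pdew = 150.568 kPa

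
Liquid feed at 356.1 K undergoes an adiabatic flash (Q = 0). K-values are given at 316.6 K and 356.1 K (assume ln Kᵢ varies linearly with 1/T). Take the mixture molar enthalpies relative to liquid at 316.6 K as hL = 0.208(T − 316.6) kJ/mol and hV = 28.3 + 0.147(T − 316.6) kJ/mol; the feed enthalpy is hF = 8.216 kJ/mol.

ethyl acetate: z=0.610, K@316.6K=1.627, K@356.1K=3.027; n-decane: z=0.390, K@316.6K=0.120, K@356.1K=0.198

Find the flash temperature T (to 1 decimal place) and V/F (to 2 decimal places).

T = 323.8 K, V/F = 0.24

Adiabatic flash: solve Rachford–Rice at each trial T, then check hF = ψ·hV(T) + (1−ψ)·hL(T).
  T = 316.6 K: K = (1.627, 0.120), RR gives ψ = 0.071, H_out = 2.014 kJ/mol
  T = 356.1 K: K = (3.027, 0.198), RR gives ψ = 0.568, H_out = 22.927 kJ/mol
  T = 336.4 K: K = (2.262, 0.157), RR gives ψ = 0.414, H_out = 15.338 kJ/mol
  T = 326.5 K: K = (1.928, 0.138), RR gives ψ = 0.287, H_out = 10.009 kJ/mol
  T = 321.6 K: K = (1.775, 0.129), RR gives ψ = 0.197, H_out = 6.551 kJ/mol
  T = 324.1 K: K = (1.852, 0.133), RR gives ψ = 0.246, H_out = 8.409 kJ/mol
  T = 322.9 K: K = (1.815, 0.131), RR gives ψ = 0.223, H_out = 7.544 kJ/mol
Linear interpolation between T = 322.9 (H_out = 7.544) and T = 324.1 (H_out = 8.409) on hF = 8.216 gives T ≈ 323.8 K, at which ψ = 0.24.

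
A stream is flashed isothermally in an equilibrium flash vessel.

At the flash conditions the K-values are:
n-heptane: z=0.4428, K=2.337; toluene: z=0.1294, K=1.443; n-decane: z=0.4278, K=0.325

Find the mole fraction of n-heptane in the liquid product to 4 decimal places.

Iterate (Newton) starting at β = 0.57:
  β = 0.5700: g = -0.08760, g' = -0.7860 → β = 0.4586
  β = 0.4586: g = -0.00355, g' = -0.7306 → β = 0.4537
Converged at β = 0.4537.
Compositions from xᵢ = zᵢ/(1+β(Kᵢ−1)), yᵢ = Kᵢxᵢ:
  n-heptane: x = 0.2756, y = 0.6441
  toluene: x = 0.1077, y = 0.1555
  n-decane: x = 0.6166, y = 0.2004

x_n-heptane = 0.2756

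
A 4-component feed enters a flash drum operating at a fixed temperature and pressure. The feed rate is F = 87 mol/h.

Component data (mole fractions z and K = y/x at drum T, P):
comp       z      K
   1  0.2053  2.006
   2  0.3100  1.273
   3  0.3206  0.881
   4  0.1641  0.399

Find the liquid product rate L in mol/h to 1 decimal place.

L = 32.7 mol/h

Let β = V/F and solve Σ zᵢ(Kᵢ−1)/(1+β(Kᵢ−1)) = 0.
Feasibility: ΣzᵢKᵢ = 1.1544, Σzᵢ/Kᵢ = 1.1210 — both > 1, two phases present.
Iterate (Newton) starting at β = 0.5:
  β = 0.5000: g = 0.03032, g' = -0.2361 → β = 0.6284
  β = 0.6284: g = -0.00094, g' = -0.2532 → β = 0.6247
Converged at β = 0.6247.
Then V = β·F = 0.6247·87 = 54.3 mol/h and L = F − V = 32.7 mol/h.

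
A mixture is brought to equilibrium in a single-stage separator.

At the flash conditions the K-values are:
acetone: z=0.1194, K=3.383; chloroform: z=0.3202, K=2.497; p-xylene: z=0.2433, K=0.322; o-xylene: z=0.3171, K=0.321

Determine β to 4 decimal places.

Rachford–Rice: g(β) = Σ zᵢ(Kᵢ−1)/(1+β(Kᵢ−1)) = 0.
Check two-phase: ΣzᵢKᵢ = 1.3836 > 1 and Σzᵢ/Kᵢ = 1.9070 > 1, so g(0) = 0.3836 > 0 and g(1) = -0.9070 < 0.
Iterate (Newton) starting at β = 0.5:
  β = 0.5000: g = -0.17156, g' = -0.9670 → β = 0.3226
  β = 0.3226: g = -0.00272, g' = -0.9660 → β = 0.3198
Converged at β = 0.3198.

β = 0.3198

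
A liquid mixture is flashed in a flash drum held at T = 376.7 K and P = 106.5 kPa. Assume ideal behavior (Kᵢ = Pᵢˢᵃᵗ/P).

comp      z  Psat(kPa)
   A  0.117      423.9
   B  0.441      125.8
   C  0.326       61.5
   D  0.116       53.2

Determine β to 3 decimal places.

β = 0.387

Raoult's law: Kᵢ = Pᵢˢᵃᵗ/P = Pᵢˢᵃᵗ/106.5.
  K_A = 423.9/106.5 = 3.98028, K_B = 125.8/106.5 = 1.18122, K_C = 61.5/106.5 = 0.57746, K_D = 53.2/106.5 = 0.49953
Let β = V/F and solve Σ zᵢ(Kᵢ−1)/(1+β(Kᵢ−1)) = 0.
Check two-phase: ΣzᵢKᵢ = 1.233 > 1 and Σzᵢ/Kᵢ = 1.199 > 1, so g(0) = 0.233 > 0 and g(1) = -0.199 < 0.
Iterate (Newton) starting at β = 0.5:
  β = 0.500: g = -0.0388, g' = -0.325 → β = 0.381
  β = 0.381: g = 0.0022, g' = -0.368 → β = 0.387
Converged at β = 0.387.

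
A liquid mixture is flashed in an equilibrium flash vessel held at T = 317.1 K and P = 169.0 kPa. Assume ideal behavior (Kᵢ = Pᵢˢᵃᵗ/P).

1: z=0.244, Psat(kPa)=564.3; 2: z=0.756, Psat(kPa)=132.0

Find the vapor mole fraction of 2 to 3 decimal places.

y_2 = 0.714

Raoult's law: Kᵢ = Pᵢˢᵃᵗ/P = Pᵢˢᵃᵗ/169.0.
  K_1 = 564.3/169.0 = 3.33905, K_2 = 132.0/169.0 = 0.78107
Let ψ = V/F and solve Σ zᵢ(Kᵢ−1)/(1+ψ(Kᵢ−1)) = 0.
Feasibility: ΣzᵢKᵢ = 1.405, Σzᵢ/Kᵢ = 1.041 — both > 1, two phases present.
Iterate (Newton) starting at ψ = 0.5:
  ψ = 0.500: g = 0.0772, g' = -0.329 → ψ = 0.734
  ψ = 0.734: g = 0.0128, g' = -0.232 → ψ = 0.789
  ψ = 0.789: g = 0.0004, g' = -0.218 → ψ = 0.791
Converged at ψ = 0.791.
Compositions from xᵢ = zᵢ/(1+ψ(Kᵢ−1)), yᵢ = Kᵢxᵢ:
  1: x = 0.086, y = 0.286
  2: x = 0.914, y = 0.714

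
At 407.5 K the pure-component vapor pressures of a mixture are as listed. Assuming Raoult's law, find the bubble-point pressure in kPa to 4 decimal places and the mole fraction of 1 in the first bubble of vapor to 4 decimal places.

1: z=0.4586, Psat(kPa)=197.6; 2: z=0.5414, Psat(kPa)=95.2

At the bubble point ψ → 0, so ΣzᵢKᵢ = 1 with Kᵢ = Pᵢˢᵃᵗ/P ⇒ P = ΣzᵢPᵢˢᵃᵗ.
P = 0.4586·197.6 + 0.5414·95.2 = 142.1606 kPa
yᵢ = zᵢPᵢˢᵃᵗ/P ⇒ y_1 = 0.4586·197.6/142.1606 = 0.6374

Pbub = 142.1606 kPa, y_1 = 0.6374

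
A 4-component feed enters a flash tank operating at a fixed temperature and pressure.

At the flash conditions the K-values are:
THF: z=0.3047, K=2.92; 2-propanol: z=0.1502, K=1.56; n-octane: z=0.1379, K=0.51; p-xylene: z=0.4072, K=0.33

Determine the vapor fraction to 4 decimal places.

ψ = 0.3278

Let ψ = V/F and solve Σ zᵢ(Kᵢ−1)/(1+ψ(Kᵢ−1)) = 0.
Check two-phase: ΣzᵢKᵢ = 1.3287 > 1 and Σzᵢ/Kᵢ = 1.7050 > 1, so g(0) = 0.3287 > 0 and g(1) = -0.7050 < 0.
Newton–Raphson from ψ = 0.5:
  ψ = 0.5000: g = -0.13557, g' = -0.7926 → ψ = 0.3290
  ψ = 0.3290: g = -0.00092, g' = -0.8033 → ψ = 0.3278
Converged at ψ = 0.3278.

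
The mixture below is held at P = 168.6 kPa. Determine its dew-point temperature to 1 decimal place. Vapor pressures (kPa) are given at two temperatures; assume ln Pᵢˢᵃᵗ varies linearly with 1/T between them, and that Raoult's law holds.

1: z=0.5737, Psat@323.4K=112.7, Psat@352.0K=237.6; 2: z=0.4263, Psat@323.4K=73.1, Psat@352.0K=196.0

Dew-point temperature: Σzᵢ·P/Pᵢˢᵃᵗ(T) = 1. Interpolate ln Pᵢˢᵃᵗ = aᵢ + bᵢ/T.
  T = 323.4 K: ΣzᵢP/Pᵢˢᵃᵗ = 1.8415
  T = 352.0 K: ΣzᵢP/Pᵢˢᵃᵗ = 0.7738
  T = 337.7 K: ΣzᵢP/Pᵢˢᵃᵗ = 1.1699
  T = 344.9 K: ΣzᵢP/Pᵢˢᵃᵗ = 0.9456
  T = 341.3 K: ΣzᵢP/Pᵢˢᵃᵗ = 1.0505
  T = 343.1 K: ΣzᵢP/Pᵢˢᵃᵗ = 0.9964
Interpolating between 341.3 K and 343.1 K gives T ≈ 343.0 K.

T = 343.0 K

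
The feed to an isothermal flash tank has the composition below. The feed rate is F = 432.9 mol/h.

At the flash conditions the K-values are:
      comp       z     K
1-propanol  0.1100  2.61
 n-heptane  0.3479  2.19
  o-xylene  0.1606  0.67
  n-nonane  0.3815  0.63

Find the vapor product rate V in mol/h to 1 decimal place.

V = 369.3 mol/h

Iterate (Newton) starting at V/F = 0.5:
  V/F = 0.5000: g = 0.12101, g' = -0.3849 → V/F = 0.8144
  V/F = 0.8144: g = 0.01236, g' = -0.3201 → V/F = 0.8530
  V/F = 0.8530: g = 0.00006, g' = -0.3173 → V/F = 0.8532
Converged at V/F = 0.8532.
Then V = V/F·F = 0.8532·432.9 = 369.3 mol/h and L = F − V = 63.6 mol/h.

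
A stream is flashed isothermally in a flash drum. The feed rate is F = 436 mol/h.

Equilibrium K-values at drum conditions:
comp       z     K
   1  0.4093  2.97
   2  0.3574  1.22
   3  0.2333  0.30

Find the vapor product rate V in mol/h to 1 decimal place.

Rachford–Rice: g(β) = Σ zᵢ(Kᵢ−1)/(1+β(Kᵢ−1)) = 0.
g(0) = ΣzᵢKᵢ − 1 = 0.7216 and g(1) = 1 − Σzᵢ/Kᵢ = -0.2084, so a root lies in (0, 1).
Newton iteration, β⁰ = 0.5:
  β = 0.5000: g = 0.22580, g' = -0.6877 → β = 0.8283
  β = 0.8283: g = -0.01578, g' = -0.8892 → β = 0.8106
  β = 0.8106: g = -0.00027, g' = -0.8589 → β = 0.8102
Converged at β = 0.8102.
Then V = β·F = 0.8102·436 = 353.3 mol/h and L = F − V = 82.7 mol/h.

V = 353.3 mol/h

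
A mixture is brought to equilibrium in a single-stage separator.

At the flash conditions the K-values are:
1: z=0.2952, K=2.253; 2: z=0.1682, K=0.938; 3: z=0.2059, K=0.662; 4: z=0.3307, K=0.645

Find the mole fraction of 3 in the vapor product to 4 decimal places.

y_3 = 0.1617

Newton iteration, ψ⁰ = 0.5:
  ψ = 0.5000: g = -0.00983, g' = -0.2715 → ψ = 0.4638
  ψ = 0.4638: g = 0.00013, g' = -0.2789 → ψ = 0.4643
Converged at ψ = 0.4643.
Compositions from xᵢ = zᵢ/(1+ψ(Kᵢ−1)), yᵢ = Kᵢxᵢ:
  1: x = 0.1866, y = 0.4205
  2: x = 0.1732, y = 0.1624
  3: x = 0.2442, y = 0.1617
  4: x = 0.3960, y = 0.2554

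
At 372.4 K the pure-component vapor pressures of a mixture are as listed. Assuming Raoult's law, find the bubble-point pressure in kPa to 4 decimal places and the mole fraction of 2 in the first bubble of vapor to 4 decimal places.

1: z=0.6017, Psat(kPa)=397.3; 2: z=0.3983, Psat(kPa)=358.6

At the bubble point ψ → 0, so ΣzᵢKᵢ = 1 with Kᵢ = Pᵢˢᵃᵗ/P ⇒ P = ΣzᵢPᵢˢᵃᵗ.
P = 0.6017·397.3 + 0.3983·358.6 = 381.8858 kPa
yᵢ = zᵢPᵢˢᵃᵗ/P ⇒ y_2 = 0.3983·358.6/381.8858 = 0.3740

Pbub = 381.8858 kPa, y_2 = 0.3740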